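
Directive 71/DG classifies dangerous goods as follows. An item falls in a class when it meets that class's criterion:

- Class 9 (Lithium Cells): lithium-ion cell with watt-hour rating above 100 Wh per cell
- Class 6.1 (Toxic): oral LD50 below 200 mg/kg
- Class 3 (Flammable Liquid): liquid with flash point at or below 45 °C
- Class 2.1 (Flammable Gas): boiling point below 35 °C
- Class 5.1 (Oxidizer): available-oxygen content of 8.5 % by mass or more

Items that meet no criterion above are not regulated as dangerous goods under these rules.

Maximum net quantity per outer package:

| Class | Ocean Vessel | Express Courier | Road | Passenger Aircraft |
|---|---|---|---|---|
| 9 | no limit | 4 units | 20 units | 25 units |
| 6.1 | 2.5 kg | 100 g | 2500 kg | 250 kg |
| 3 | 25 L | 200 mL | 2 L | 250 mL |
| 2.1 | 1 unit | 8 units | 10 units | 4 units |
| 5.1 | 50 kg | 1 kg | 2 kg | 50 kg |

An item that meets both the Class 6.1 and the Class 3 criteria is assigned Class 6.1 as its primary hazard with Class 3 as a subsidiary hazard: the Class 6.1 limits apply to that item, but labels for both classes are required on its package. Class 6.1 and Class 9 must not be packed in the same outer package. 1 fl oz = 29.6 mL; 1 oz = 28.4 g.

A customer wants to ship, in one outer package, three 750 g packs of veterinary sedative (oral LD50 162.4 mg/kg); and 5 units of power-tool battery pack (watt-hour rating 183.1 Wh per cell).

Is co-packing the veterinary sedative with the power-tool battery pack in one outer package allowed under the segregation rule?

Veterinary sedative: oral LD50 162.4 mg/kg < 200 mg/kg → Class 6.1 (Toxic).
The power-tool battery pack has watt-hour rating 183.1 Wh per cell, which is > 100 Wh per cell, so it is Class 9 (Lithium Cells).
Class 6.1 and Class 9 may not share an outer package.

No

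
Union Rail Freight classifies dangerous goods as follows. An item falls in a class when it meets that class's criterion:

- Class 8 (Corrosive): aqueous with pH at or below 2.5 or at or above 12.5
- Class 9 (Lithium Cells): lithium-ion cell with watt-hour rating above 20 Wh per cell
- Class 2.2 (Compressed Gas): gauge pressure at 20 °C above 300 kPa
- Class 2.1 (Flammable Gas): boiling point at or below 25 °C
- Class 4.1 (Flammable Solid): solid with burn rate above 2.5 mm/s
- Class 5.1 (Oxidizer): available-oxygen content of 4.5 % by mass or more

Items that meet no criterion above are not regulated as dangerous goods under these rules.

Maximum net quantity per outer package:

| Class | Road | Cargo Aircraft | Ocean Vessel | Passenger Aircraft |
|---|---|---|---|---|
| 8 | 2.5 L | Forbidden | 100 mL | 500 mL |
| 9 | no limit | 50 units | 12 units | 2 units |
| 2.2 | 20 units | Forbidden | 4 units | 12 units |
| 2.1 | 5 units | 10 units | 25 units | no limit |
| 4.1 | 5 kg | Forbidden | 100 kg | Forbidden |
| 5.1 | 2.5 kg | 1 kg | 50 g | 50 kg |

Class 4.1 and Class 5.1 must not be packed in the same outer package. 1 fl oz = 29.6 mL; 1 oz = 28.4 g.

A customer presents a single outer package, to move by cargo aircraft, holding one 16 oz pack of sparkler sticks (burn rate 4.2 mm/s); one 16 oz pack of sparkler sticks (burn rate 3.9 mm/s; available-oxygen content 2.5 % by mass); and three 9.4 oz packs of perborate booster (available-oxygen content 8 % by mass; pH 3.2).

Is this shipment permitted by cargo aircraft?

Sparkler sticks: burn rate 4.2 mm/s > 2.5 mm/s → Class 4.1 (Flammable Solid).
Sparkler sticks: burn rate 3.9 mm/s > 2.5 mm/s → Class 4.1 (Flammable Solid).
The perborate booster has available-oxygen content 8 % by mass, which is ≥ 4.5 % by mass, so it is Class 5.1 (Oxidizer).
Total Class 4.1: (one 16 oz pack = 454.4 g) + (one 16 oz pack = 454.4 g) = 908.8 g.
By cargo aircraft, Class 4.1 is Forbidden regardless of quantity.
Class 5.1 quantity: three 9.4 oz packs = 800.88 g.
800.88 g ≤ 1 kg (cargo aircraft limit, Class 5.1) — within limit.
Class 4.1 and Class 5.1 may not share an outer package.

No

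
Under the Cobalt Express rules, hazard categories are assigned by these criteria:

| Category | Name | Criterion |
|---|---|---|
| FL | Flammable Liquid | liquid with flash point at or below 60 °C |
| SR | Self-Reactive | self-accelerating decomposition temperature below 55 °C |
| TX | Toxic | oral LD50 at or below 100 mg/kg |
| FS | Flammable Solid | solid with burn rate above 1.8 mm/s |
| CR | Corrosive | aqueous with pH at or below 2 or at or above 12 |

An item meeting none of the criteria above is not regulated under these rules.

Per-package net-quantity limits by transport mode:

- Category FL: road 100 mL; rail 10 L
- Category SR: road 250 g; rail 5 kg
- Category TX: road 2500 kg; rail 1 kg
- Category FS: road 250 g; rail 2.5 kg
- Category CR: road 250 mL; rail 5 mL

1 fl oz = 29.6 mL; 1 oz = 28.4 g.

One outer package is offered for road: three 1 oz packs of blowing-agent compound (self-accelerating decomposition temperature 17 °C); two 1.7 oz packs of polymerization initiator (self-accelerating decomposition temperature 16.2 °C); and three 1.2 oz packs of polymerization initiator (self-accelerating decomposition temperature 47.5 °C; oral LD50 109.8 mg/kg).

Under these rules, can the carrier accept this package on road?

Blowing-agent compound: self-accelerating decomposition temperature 17 °C < 55 °C → Category SR (Self-Reactive).
Self-accelerating decomposition temperature 16.2 °C meets the Category SR criterion (Self-Reactive), so the polymerization initiator is Category SR.
With self-accelerating decomposition temperature 47.5 °C (< 55 °C), the polymerization initiator falls in Category SR.
Total Category SR: (three 1 oz packs = 85.2 g) + (two 1.7 oz packs = 96.56 g) + (three 1.2 oz packs = 102.24 g) = 284 g.
284 g > 250 g (road limit, Category SR) — over the limit.

No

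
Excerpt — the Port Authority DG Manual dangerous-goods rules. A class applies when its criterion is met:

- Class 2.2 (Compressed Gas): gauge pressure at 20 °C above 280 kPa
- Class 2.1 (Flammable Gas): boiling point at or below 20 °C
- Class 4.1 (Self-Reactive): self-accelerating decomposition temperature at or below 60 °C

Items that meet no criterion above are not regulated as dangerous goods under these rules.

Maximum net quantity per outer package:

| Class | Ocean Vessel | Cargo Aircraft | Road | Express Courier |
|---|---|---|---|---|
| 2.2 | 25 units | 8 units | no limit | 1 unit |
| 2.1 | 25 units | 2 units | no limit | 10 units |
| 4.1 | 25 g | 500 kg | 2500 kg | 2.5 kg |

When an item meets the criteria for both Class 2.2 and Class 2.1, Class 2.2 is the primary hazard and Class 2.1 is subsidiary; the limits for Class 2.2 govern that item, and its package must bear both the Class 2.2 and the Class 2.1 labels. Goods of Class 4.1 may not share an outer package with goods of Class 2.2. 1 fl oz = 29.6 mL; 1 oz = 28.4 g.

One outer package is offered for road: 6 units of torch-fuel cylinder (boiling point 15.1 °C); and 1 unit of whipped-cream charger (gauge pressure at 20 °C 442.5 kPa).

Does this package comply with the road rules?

Yes

The torch-fuel cylinder has boiling point 15.1 °C, which is ≤ 20 °C, so it is Class 2.1 (Flammable Gas).
With gauge pressure at 20 °C 442.5 kPa (> 280 kPa), the whipped-cream charger falls in Class 2.2.
Class 2.2 quantity: 1 unit.
Class 2.2 has no per-package limit by road.
Class 2.1 quantity: 6 units.
Class 2.1 has no per-package limit by road.
The segregation rule (Class 4.1 with Class 2.2) does not apply to Class 2.2 with Class 2.1.
Every hazard class is within its road limit and no segregation rule is violated.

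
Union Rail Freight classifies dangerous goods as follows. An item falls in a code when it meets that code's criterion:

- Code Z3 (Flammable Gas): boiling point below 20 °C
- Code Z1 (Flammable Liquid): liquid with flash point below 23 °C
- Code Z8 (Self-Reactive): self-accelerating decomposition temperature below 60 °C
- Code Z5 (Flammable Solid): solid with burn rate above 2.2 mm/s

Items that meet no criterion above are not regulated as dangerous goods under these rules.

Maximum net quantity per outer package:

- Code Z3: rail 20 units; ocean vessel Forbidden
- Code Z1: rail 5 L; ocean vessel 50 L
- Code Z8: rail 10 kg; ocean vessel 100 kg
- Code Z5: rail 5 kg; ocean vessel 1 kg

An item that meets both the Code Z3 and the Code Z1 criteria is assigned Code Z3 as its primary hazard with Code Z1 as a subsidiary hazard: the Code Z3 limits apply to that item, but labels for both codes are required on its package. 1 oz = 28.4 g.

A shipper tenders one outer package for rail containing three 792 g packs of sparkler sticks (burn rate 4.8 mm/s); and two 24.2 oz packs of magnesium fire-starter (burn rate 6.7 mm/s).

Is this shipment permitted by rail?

The sparkler sticks have burn rate 4.8 mm/s, which is > 2.2 mm/s, so they are Code Z5 (Flammable Solid).
With burn rate 6.7 mm/s (> 2.2 mm/s), the magnesium fire-starter falls in Code Z5.
Code Z5 net quantity: (three 792 g packs = 2.376 kg) + (two 24.2 oz packs = 1374.56 g) = 3750.56 g.
3750.56 g is within the rail limit of 5 kg for Code Z5.

Yes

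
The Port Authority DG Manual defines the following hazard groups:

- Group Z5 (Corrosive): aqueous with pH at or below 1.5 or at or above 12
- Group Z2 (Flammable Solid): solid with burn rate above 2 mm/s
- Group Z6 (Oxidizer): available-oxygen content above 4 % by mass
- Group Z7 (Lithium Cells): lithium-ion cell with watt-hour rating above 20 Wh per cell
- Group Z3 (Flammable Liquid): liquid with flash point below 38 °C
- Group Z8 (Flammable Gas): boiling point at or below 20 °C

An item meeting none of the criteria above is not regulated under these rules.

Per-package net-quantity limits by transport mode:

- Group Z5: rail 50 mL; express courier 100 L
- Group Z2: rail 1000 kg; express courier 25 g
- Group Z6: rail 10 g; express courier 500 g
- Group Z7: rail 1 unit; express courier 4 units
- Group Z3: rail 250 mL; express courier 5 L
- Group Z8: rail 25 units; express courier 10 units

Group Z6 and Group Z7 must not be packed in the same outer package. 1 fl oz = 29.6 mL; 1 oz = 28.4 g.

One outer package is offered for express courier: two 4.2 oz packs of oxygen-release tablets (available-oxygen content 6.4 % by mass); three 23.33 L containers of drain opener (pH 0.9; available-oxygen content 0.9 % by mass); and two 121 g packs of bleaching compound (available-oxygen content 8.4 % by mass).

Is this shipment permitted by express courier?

Oxygen-release tablets: available-oxygen content 6.4 % by mass > 4 % by mass → Group Z6 (Oxidizer).
With pH 0.9 (≤ 1.5), the drain opener falls in Group Z5.
Bleaching compound: available-oxygen content 8.4 % by mass > 4 % by mass → Group Z6 (Oxidizer).
Total Group Z6: (two 4.2 oz packs = 238.56 g) + (two 121 g packs = 242 g) = 480.56 g.
480.56 g is within the express courier limit of 500 g for Group Z6.
Group Z5 quantity: three 23.33 L containers = 69.99 L.
69.99 L is within the express courier limit of 100 L for Group Z5.
The segregation rule (Group Z6 with Group Z7) does not apply to Group Z6 with Group Z5.
Every hazard group is within its express courier limit and no segregation rule is violated.

Yes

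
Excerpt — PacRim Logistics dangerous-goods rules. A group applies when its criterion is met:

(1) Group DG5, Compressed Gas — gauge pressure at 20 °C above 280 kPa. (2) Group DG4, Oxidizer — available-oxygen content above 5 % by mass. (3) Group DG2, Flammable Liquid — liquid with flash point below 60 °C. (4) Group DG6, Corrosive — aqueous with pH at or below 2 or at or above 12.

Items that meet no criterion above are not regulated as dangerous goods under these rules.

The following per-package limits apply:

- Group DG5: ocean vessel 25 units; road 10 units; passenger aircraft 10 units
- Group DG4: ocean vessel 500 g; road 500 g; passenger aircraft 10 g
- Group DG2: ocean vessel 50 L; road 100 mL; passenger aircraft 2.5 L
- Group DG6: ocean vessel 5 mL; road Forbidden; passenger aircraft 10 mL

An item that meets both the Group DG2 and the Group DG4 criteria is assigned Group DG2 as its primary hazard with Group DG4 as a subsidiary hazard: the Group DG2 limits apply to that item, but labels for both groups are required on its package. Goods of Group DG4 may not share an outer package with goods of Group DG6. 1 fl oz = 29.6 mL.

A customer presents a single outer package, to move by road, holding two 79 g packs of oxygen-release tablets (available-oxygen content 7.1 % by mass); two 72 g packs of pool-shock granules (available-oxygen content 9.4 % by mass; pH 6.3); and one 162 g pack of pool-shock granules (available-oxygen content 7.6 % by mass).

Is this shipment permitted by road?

Yes

Available-oxygen content 7.1 % by mass meets the Group DG4 criterion (Oxidizer), so the oxygen-release tablets are Group DG4.
Pool-shock granules: available-oxygen content 9.4 % by mass > 5 % by mass → Group DG4 (Oxidizer).
Pool-shock granules: available-oxygen content 7.6 % by mass > 5 % by mass → Group DG4 (Oxidizer).
Total Group DG4: (two 79 g packs = 158 g) + (two 72 g packs = 144 g) + 162 g = 464 g.
464 g is within the road limit of 500 g for Group DG4.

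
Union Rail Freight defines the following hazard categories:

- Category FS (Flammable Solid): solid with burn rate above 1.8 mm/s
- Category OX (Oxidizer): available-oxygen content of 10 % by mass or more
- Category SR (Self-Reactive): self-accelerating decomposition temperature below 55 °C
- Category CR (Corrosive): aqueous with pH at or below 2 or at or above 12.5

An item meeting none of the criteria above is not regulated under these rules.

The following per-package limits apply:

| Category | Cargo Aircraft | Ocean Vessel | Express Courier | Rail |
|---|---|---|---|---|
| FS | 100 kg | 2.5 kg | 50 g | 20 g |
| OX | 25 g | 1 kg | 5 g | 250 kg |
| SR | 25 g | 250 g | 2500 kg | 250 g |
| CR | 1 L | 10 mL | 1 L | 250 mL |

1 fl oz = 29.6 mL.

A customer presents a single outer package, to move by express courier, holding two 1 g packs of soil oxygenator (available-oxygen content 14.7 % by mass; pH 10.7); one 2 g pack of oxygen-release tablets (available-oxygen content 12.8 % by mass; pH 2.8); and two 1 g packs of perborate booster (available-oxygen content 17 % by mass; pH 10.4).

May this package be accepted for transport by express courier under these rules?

No

Available-oxygen content 14.7 % by mass meets the Category OX criterion (Oxidizer), so the soil oxygenator is Category OX.
Available-oxygen content 12.8 % by mass meets the Category OX criterion (Oxidizer), so the oxygen-release tablets are Category OX.
With available-oxygen content 17 % by mass (≥ 10 % by mass), the perborate booster falls in Category OX.
Total Category OX: (two 1 g packs = 2 g) + 2 g + (two 1 g packs = 2 g) = 6 g.
That exceeds the Category OX express courier limit of 5 g.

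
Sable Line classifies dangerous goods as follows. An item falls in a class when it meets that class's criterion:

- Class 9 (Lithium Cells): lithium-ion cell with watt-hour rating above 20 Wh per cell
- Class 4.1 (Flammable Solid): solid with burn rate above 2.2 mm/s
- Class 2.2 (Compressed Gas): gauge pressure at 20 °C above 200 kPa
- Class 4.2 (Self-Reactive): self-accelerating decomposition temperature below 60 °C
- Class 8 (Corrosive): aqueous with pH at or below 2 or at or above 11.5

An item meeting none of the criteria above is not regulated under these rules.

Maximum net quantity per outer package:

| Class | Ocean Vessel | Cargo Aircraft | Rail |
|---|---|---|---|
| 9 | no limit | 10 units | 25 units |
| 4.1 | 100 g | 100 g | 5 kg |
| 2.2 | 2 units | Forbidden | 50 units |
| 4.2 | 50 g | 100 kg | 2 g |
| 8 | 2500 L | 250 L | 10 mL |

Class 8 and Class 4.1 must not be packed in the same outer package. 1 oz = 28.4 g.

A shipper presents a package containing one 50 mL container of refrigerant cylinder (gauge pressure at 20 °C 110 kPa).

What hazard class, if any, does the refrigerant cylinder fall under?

Not regulated

gauge pressure at 20 °C 110 kPa is not above 200 kPa, so Class 2.2 does not apply.
No criterion is met, so the item is not regulated.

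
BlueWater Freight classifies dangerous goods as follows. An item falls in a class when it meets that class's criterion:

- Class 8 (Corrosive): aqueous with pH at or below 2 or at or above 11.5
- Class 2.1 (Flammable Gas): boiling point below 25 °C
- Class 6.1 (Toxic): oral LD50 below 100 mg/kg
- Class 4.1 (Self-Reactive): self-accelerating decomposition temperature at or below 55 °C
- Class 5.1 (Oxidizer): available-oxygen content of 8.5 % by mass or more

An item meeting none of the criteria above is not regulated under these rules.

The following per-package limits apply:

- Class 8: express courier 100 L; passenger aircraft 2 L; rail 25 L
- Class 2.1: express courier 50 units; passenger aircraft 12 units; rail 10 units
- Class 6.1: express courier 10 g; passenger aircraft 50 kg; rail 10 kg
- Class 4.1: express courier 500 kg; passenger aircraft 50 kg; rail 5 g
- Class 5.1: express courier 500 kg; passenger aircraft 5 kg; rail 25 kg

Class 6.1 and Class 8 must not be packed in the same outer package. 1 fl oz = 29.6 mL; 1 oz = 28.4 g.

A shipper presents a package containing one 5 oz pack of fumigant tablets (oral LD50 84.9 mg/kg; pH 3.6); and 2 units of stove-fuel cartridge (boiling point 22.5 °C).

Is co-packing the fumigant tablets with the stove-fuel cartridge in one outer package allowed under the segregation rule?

Yes

Oral LD50 84.9 mg/kg meets the Class 6.1 criterion (Toxic), so the fumigant tablets are Class 6.1.
The stove-fuel cartridge has boiling point 22.5 °C, which is < 25 °C, so it is Class 2.1 (Flammable Gas).
No segregation rule bars Class 6.1 with Class 2.1.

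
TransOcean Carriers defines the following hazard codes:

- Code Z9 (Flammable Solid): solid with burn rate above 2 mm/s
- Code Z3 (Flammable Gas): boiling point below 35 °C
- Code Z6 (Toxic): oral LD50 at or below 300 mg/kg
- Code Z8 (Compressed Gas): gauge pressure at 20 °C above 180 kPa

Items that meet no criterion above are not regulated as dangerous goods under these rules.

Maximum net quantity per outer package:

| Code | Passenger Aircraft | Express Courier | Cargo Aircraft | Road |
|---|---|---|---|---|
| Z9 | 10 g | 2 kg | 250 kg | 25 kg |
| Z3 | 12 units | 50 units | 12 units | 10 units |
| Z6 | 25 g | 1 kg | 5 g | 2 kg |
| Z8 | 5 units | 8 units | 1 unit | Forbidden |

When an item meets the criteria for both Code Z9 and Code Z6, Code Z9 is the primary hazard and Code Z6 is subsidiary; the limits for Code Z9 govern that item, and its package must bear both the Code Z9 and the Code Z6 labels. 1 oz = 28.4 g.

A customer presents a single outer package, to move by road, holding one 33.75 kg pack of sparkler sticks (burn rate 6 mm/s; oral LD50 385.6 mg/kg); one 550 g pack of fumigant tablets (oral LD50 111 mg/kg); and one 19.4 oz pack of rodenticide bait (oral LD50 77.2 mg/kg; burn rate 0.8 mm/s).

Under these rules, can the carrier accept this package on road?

No

Burn rate 6 mm/s meets the Code Z9 criterion (Flammable Solid), so the sparkler sticks are Code Z9.
Fumigant tablets: oral LD50 111 mg/kg ≤ 300 mg/kg → Code Z6 (Toxic).
Oral LD50 77.2 mg/kg meets the Code Z6 criterion (Toxic), so the rodenticide bait is Code Z6.
Total Code Z6: 550 g + (one 19.4 oz pack = 550.96 g) = 1100.96 g.
1100.96 g is within the road limit of 2 kg for Code Z6.
Code Z9 quantity: 33.75 kg.
33.75 kg > 25 kg (road limit, Code Z9) — over the limit.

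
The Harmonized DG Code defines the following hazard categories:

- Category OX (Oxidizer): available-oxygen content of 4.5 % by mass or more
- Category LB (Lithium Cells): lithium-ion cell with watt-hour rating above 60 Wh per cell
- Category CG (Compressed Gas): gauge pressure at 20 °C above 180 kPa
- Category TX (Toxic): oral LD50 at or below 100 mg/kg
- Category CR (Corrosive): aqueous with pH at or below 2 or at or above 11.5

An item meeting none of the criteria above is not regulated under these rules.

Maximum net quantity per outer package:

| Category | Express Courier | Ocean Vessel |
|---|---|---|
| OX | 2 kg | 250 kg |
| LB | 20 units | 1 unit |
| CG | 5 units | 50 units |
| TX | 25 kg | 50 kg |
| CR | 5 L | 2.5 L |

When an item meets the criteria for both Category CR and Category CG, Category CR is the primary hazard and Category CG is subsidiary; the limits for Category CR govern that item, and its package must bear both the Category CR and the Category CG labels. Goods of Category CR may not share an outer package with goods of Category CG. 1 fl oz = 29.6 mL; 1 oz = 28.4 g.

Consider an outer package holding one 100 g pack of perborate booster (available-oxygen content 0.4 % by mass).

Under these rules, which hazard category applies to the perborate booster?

available-oxygen content 0.4 % by mass is not above 4.5 % by mass, so Category OX does not apply.
No criterion is met, so the item is not regulated.

Not regulated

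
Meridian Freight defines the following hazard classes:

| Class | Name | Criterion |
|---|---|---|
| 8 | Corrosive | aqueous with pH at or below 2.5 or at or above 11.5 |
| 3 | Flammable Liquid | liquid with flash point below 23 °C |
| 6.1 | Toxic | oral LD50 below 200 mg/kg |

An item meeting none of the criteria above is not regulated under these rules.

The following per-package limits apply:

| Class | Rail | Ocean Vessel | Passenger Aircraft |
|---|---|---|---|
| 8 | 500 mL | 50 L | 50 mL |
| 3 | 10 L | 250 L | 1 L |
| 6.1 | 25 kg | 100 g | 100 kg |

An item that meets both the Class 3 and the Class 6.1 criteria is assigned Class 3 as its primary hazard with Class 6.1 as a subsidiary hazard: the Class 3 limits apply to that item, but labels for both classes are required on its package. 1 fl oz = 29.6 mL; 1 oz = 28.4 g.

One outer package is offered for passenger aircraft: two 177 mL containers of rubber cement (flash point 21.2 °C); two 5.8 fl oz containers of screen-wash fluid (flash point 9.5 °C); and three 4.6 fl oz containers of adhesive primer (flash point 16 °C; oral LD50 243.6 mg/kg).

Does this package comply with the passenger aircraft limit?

Flash point 21.2 °C meets the Class 3 criterion (Flammable Liquid), so the rubber cement is Class 3.
Flash point 9.5 °C meets the Class 3 criterion (Flammable Liquid), so the screen-wash fluid is Class 3.
Flash point 16 °C meets the Class 3 criterion (Flammable Liquid), so the adhesive primer is Class 3.
Total Class 3: (two 177 mL containers = 354 mL) + (two 5.8 fl oz containers = 343.36 mL) + (three 4.6 fl oz containers = 408.48 mL) = 1105.84 mL.
1105.84 mL > 1 L (passenger aircraft limit, Class 3) — over the limit.

No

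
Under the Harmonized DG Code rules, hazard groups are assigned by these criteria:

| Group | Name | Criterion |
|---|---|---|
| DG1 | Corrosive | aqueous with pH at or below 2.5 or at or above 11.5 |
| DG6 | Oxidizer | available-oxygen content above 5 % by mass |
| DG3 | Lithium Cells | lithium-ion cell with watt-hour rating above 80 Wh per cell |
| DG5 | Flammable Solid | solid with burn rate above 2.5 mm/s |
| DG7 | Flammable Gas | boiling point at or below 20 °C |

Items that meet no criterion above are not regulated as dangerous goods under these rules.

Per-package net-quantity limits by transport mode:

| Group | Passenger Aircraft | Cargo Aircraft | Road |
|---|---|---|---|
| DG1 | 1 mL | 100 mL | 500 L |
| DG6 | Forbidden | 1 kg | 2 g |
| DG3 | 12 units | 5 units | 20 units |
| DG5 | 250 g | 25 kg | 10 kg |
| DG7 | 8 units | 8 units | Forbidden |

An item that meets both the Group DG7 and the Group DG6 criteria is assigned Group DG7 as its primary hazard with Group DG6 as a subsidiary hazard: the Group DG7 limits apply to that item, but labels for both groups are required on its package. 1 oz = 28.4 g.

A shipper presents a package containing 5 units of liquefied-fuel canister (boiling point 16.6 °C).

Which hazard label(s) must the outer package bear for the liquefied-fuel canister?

Boiling point 16.6 °C meets the Group DG7 criterion (Flammable Gas), so the liquefied-fuel canister is Group DG7.
Only the Group DG7 label is required.

Group DG7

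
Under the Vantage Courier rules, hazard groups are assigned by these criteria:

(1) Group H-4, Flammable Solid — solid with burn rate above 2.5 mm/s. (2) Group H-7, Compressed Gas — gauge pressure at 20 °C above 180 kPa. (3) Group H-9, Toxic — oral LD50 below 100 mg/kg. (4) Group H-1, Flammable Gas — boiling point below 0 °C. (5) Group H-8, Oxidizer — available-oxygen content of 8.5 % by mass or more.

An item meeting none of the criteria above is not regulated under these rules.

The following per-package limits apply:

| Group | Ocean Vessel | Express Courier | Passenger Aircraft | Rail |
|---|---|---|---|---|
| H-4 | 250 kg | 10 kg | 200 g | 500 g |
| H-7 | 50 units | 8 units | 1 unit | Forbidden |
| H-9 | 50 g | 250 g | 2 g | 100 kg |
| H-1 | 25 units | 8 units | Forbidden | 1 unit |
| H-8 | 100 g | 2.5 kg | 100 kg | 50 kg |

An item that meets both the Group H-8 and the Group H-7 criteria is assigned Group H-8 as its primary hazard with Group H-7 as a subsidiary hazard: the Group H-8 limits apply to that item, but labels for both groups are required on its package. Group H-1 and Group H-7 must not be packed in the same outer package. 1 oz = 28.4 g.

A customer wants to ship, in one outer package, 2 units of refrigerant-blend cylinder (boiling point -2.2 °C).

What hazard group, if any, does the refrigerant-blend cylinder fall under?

Group H-1

Refrigerant-blend cylinder: boiling point -2.2 °C < 0 °C → Group H-1 (Flammable Gas).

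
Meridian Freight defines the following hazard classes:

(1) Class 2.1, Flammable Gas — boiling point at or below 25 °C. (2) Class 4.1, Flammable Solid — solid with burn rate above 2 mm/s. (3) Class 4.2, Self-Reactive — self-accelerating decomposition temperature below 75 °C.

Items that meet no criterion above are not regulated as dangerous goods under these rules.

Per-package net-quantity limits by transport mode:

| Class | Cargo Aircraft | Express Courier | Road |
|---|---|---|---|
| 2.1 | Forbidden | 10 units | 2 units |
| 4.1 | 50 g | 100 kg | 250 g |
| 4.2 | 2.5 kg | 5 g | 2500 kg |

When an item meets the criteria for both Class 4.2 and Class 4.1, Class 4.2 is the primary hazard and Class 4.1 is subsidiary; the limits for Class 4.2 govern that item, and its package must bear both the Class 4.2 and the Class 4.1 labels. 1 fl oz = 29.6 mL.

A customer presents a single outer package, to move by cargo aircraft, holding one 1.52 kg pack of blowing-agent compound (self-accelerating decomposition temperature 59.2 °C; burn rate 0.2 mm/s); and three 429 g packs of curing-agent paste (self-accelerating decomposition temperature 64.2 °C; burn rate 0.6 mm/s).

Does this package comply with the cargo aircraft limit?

Self-accelerating decomposition temperature 59.2 °C meets the Class 4.2 criterion (Self-Reactive), so the blowing-agent compound is Class 4.2.
Self-accelerating decomposition temperature 64.2 °C meets the Class 4.2 criterion (Self-Reactive), so the curing-agent paste is Class 4.2.
Total Class 4.2: 1.52 kg + (three 429 g packs = 1.287 kg) = 2.807 kg.
2.807 kg exceeds the cargo aircraft limit of 2.5 kg for Class 4.2.

No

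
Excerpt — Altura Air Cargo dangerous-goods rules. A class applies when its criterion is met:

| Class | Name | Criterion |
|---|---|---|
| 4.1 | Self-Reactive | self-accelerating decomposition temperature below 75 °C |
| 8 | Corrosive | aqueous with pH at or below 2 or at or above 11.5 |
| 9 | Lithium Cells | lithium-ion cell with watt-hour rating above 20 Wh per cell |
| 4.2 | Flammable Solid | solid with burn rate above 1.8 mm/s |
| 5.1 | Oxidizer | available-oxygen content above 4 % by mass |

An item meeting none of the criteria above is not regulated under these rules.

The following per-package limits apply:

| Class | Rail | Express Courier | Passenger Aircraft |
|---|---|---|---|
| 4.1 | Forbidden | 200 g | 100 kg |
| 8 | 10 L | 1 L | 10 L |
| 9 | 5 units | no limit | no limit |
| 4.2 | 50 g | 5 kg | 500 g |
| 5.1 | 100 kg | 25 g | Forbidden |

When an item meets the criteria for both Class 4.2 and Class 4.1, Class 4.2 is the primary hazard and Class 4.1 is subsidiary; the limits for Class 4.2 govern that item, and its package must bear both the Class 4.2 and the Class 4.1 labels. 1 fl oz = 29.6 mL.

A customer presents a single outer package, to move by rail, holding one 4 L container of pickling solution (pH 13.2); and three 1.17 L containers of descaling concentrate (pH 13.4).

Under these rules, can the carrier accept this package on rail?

The pickling solution has pH 13.2, which is ≥ 11.5, so it is Class 8 (Corrosive).
The descaling concentrate has pH 13.4, which is ≥ 11.5, so it is Class 8 (Corrosive).
Total Class 8: 4 L + (three 1.17 L containers = 3.51 L) = 7.51 L.
7.51 L ≤ 10 L (rail limit, Class 8) — within limit.

Yes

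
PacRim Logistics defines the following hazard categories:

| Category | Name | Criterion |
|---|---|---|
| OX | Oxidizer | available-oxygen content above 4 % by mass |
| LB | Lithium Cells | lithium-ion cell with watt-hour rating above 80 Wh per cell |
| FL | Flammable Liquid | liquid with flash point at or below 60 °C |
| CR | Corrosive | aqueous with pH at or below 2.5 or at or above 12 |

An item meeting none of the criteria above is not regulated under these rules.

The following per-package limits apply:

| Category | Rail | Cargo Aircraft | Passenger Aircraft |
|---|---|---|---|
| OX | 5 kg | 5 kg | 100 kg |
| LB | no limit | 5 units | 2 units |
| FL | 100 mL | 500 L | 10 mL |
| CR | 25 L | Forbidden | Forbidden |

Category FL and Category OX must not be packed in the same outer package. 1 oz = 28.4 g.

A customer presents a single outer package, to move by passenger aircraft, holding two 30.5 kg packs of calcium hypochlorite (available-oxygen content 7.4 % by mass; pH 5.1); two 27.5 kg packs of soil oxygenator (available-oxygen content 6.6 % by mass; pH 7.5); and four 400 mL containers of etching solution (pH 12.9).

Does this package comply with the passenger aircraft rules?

Calcium hypochlorite: available-oxygen content 7.4 % by mass > 4 % by mass → Category OX (Oxidizer).
Available-oxygen content 6.6 % by mass meets the Category OX criterion (Oxidizer), so the soil oxygenator is Category OX.
Etching solution: pH 12.9 ≥ 12 → Category CR (Corrosive).
Total Category OX: (two 30.5 kg packs = 61 kg) + (two 27.5 kg packs = 55 kg) = 116 kg.
That exceeds the Category OX passenger aircraft limit of 100 kg.
Category CR quantity: four 400 mL containers = 1.6 L.
Category CR is Forbidden by passenger aircraft.
The segregation rule (Category FL with Category OX) does not apply to Category OX with Category CR.

No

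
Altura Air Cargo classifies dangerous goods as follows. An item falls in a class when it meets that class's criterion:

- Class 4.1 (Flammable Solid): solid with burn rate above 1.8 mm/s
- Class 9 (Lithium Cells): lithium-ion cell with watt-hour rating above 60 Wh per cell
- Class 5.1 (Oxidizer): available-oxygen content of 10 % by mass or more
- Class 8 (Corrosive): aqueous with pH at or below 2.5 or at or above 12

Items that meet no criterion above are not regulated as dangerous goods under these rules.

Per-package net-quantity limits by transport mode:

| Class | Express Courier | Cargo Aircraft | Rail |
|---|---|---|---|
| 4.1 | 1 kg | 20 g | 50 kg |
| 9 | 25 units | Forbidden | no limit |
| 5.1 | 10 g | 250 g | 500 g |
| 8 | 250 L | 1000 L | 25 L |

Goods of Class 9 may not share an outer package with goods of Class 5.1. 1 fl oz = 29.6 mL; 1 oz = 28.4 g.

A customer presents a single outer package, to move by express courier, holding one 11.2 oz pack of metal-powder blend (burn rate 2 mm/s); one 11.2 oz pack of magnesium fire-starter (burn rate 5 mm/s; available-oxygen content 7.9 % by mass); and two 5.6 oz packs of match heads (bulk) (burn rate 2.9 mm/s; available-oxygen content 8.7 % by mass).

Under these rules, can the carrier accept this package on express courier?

The metal-powder blend has burn rate 2 mm/s, which is > 1.8 mm/s, so it is Class 4.1 (Flammable Solid).
Magnesium fire-starter: burn rate 5 mm/s > 1.8 mm/s → Class 4.1 (Flammable Solid).
The match heads (bulk) have burn rate 2.9 mm/s, which is > 1.8 mm/s, so they are Class 4.1 (Flammable Solid).
Total Class 4.1: (one 11.2 oz pack = 318.08 g) + (one 11.2 oz pack = 318.08 g) + (two 5.6 oz packs = 318.08 g) = 954.24 g.
954.24 g is within the express courier limit of 1 kg for Class 4.1.

Yes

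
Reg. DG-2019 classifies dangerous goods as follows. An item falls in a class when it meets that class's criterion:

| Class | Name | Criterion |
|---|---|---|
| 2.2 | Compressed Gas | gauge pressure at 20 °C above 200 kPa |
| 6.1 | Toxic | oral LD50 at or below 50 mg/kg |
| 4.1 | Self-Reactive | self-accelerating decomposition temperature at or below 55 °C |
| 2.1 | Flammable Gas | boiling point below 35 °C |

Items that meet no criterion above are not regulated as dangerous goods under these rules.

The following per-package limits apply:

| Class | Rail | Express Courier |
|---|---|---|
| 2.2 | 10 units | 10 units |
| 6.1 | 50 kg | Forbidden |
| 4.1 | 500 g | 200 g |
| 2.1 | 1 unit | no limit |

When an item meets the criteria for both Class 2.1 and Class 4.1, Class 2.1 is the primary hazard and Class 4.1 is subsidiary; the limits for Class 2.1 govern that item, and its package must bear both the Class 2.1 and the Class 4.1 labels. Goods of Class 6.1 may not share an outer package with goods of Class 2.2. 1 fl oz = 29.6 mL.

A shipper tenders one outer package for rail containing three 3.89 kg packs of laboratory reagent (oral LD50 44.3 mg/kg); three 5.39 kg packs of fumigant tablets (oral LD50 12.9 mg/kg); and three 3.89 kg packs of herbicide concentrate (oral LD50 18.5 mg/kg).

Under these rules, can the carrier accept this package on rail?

The laboratory reagent has oral LD50 44.3 mg/kg, which is ≤ 50 mg/kg, so it is Class 6.1 (Toxic).
With oral LD50 12.9 mg/kg (≤ 50 mg/kg), the fumigant tablets fall in Class 6.1.
Herbicide concentrate: oral LD50 18.5 mg/kg ≤ 50 mg/kg → Class 6.1 (Toxic).
Total Class 6.1: (three 3.89 kg packs = 11.67 kg) + (three 5.39 kg packs = 16.17 kg) + (three 3.89 kg packs = 11.67 kg) = 39.51 kg.
That is within the Class 6.1 rail limit of 50 kg.

Yes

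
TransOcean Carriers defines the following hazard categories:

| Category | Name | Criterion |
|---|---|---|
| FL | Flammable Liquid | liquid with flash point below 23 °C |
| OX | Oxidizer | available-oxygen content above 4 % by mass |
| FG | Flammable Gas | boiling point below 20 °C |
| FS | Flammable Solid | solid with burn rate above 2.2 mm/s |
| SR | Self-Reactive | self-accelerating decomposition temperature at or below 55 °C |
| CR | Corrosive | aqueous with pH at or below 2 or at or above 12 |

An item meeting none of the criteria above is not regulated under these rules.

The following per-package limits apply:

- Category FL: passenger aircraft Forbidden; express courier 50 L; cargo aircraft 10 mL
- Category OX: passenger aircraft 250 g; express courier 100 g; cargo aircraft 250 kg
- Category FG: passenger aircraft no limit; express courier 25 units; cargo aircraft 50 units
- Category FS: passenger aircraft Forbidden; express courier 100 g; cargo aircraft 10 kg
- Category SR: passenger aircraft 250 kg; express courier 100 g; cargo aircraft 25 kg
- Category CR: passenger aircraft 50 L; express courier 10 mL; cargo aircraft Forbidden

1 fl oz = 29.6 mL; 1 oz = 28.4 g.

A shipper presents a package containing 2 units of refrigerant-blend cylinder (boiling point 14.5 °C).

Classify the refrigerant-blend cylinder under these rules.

Boiling point 14.5 °C meets the Category FG criterion (Flammable Gas), so the refrigerant-blend cylinder is Category FG.

Category FG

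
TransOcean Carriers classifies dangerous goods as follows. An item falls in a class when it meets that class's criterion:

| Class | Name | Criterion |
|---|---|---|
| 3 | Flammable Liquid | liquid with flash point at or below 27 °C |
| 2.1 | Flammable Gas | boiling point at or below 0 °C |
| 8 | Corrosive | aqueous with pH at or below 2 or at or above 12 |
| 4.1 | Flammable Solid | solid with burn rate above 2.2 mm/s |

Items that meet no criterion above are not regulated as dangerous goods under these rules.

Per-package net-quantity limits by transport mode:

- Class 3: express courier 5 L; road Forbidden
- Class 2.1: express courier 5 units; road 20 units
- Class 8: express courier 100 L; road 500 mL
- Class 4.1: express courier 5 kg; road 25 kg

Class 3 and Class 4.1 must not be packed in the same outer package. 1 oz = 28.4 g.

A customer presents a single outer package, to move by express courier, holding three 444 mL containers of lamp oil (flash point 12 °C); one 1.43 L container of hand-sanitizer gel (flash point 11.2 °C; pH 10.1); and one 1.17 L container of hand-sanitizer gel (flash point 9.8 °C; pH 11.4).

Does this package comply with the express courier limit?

Yes

With flash point 12 °C (≤ 27 °C), the lamp oil falls in Class 3.
Flash point 11.2 °C meets the Class 3 criterion (Flammable Liquid), so the hand-sanitizer gel is Class 3.
The hand-sanitizer gel has flash point 9.8 °C, which is ≤ 27 °C, so it is Class 3 (Flammable Liquid).
Total Class 3: (three 444 mL containers = 1.332 L) + 1.43 L + 1.17 L = 3.932 L.
That is within the Class 3 express courier limit of 5 L.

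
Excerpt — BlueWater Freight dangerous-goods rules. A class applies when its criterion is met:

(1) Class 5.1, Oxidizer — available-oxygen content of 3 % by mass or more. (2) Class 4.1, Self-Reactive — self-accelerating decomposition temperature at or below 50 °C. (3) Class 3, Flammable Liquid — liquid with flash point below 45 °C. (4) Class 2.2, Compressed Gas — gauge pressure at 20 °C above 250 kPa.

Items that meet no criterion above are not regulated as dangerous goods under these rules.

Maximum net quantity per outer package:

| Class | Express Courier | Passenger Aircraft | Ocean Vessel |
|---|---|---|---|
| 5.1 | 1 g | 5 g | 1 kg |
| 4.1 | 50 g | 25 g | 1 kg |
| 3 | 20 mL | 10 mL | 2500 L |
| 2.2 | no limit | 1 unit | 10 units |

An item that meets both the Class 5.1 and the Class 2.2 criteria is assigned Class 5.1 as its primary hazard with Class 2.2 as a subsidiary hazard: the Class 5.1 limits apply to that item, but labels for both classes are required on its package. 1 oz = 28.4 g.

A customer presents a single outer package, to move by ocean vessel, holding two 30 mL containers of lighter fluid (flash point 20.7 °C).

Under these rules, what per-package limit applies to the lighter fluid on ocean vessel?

2500 L

With flash point 20.7 °C (< 45 °C), the lighter fluid falls in Class 3.
The ocean vessel limit for Class 3 is 2500 L.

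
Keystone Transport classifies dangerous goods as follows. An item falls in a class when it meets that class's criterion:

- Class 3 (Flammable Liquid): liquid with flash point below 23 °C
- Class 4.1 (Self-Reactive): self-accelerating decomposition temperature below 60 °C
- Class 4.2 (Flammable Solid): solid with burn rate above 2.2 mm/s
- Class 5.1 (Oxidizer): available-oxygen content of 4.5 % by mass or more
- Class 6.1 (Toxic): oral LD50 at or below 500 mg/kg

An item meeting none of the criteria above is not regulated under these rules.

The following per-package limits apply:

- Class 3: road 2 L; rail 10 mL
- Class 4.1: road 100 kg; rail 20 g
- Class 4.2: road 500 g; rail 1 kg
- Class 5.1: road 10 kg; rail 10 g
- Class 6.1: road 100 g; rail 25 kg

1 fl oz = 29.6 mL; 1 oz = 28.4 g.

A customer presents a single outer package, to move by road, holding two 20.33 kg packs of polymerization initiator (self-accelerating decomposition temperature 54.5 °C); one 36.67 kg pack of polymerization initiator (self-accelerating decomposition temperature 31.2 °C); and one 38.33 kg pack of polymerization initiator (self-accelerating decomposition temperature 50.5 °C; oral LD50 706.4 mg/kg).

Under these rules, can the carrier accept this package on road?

Self-accelerating decomposition temperature 54.5 °C meets the Class 4.1 criterion (Self-Reactive), so the polymerization initiator is Class 4.1.
With self-accelerating decomposition temperature 31.2 °C (< 60 °C), the polymerization initiator falls in Class 4.1.
Self-accelerating decomposition temperature 50.5 °C meets the Class 4.1 criterion (Self-Reactive), so the polymerization initiator is Class 4.1.
Class 4.1 net quantity: (two 20.33 kg packs = 40.66 kg) + 36.67 kg + 38.33 kg = 115.66 kg.
That exceeds the Class 4.1 road limit of 100 kg.

No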